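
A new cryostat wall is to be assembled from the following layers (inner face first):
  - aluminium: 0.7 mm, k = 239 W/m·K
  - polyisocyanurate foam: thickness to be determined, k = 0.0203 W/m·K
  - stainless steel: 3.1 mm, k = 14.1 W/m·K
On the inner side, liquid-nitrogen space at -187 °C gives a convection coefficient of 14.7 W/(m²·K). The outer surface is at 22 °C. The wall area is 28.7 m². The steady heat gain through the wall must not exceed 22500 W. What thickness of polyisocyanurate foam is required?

L ≈ 4.03 mm

Treating each layer as a thermal resistance in series:
R_inner film = 1/(h_i·A) = 1/(14.7×28.7) = 0.00237 K/W
R_aluminium = L/(kA) = 0.0007/(239×28.7) = 1.021×10^-7 K/W
R_stainless steel = L/(kA) = 0.0031/(14.1×28.7) = 7.661×10^-6 K/W
Sum of the known resistances R_other = 0.002378 K/W
Required total resistance R_tot = ΔT/Q_allow = 209/22500 = 0.009289 K/W
R_polyisocyanurate foam = R_tot − R_other = 0.006911 K/W
L = R·k·A = 0.006911×0.0203×28.7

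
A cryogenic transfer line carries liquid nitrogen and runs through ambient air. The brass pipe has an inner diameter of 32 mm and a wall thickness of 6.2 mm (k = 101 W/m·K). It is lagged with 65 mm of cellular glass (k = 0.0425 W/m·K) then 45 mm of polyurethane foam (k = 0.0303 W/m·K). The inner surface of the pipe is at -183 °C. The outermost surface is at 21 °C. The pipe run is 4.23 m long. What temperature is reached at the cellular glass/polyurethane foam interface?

Cylindrical conduction, so R = ln(r₂/r₁)/(2πkL) per layer, in series:
R_brass pipe wall = ln(22.2/16)/(2π×101×4.23) = 1.22×10^-4 K/W
R_cellular glass = ln(87.2/22.2)/(2π×0.0425×4.23) = 1.211 K/W
R_polyurethane foam = ln(132.2/87.2)/(2π×0.0303×4.23) = 0.5167 K/W
R_total = 1.728 K/W
Q = ΔT/R_total = 204/1.728
Q = 118 W
T_interface = T_inner + Q·ΣR(inner→interface) = -183 + 118×1.211

T ≈ -40 °C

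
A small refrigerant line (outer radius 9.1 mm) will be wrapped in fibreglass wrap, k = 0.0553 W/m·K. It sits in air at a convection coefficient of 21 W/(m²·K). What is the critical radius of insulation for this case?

r_cr ≈ 2.63 mm

For a cylinder r_cr = k/h = 0.0553/21
r_cr = 2.63 mm; since the bare radius (9.1 mm) is above r_cr, any added insulation will reduce heat loss.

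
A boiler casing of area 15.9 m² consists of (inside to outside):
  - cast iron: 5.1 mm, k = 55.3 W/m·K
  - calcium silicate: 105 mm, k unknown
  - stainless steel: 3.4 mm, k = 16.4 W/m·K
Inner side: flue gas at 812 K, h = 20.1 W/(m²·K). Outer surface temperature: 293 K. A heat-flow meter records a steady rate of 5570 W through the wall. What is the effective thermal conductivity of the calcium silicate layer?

Treating each layer as a thermal resistance in series:
R_inner film = 1/(h_i·A) = 1/(20.1×15.9) = 0.003129 K/W
R_cast iron = L/(kA) = 0.0051/(55.3×15.9) = 5.8×10^-6 K/W
R_stainless steel = L/(kA) = 0.0034/(16.4×15.9) = 1.304×10^-5 K/W
Sum of known resistances R_other = 0.003148 K/W
Total R = ΔT/Q = 519/5570 = 0.09318 K/W
R_calcium silicate = R_total − R_other = 0.09003 K/W
k = L/(R·A) = 0.105/(0.09003×15.9)

k ≈ 0.0734 W/(m·K)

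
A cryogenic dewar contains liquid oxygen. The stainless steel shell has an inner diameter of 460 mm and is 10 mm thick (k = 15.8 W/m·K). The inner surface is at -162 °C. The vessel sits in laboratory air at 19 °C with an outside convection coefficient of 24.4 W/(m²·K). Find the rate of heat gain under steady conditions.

Q ≈ 3150 W

Radial (spherical) resistances in series:
R_stainless steel shell = (1/0.23 − 1/0.24)/(4π×15.8) = 9.124×10^-4 K/W
R_outer film = 1/(h·4πr_o²) = 1/(24.4×4π×0.24²) = 0.05662 K/W
R_total = 0.05753 K/W
Q = ΔT/R_total = 181/0.05753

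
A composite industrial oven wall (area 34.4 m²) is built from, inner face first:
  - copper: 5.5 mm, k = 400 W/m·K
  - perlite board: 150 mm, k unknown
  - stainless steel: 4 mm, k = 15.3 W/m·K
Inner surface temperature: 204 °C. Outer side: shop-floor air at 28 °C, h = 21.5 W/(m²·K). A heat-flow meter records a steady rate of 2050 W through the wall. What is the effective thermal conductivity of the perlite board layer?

Treating each layer as a thermal resistance in series:
R_copper = L/(kA) = 0.0055/(400×34.4) = 3.997×10^-7 K/W
R_stainless steel = L/(kA) = 0.004/(15.3×34.4) = 7.6×10^-6 K/W
R_outer film = 1/(h_o·A) = 1/(21.5×34.4) = 0.001352 K/W
Sum of known resistances R_other = 0.00136 K/W
Total R = ΔT/Q = 176/2050 = 0.08585 K/W
R_perlite board = R_total − R_other = 0.08449 K/W
k = L/(R·A) = 0.15/(0.08449×34.4)

k ≈ 0.0516 W/(m·K)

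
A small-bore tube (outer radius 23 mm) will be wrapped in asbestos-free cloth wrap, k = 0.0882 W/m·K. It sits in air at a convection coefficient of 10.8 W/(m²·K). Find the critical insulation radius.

For a cylinder r_cr = k/h = 0.0882/10.8
r_cr = 8.17 mm; since the bare radius (23 mm) is above r_cr, any added insulation will reduce heat loss.

r_cr ≈ 8.17 mm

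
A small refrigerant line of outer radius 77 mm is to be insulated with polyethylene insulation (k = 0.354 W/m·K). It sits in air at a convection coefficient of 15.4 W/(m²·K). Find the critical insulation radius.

r_cr ≈ 23 mm

For a cylinder r_cr = k/h = 0.354/15.4
r_cr = 23 mm; since the bare radius (77 mm) is above r_cr, any added insulation will reduce heat loss.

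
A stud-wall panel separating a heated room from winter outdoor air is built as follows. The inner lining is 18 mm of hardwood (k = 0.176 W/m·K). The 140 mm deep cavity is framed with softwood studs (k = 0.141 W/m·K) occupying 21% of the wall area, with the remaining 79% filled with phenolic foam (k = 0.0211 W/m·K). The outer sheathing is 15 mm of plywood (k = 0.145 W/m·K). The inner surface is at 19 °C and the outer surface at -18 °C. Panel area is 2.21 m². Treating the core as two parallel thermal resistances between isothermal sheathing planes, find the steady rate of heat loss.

Sheathing layers in series; stud and cavity paths in parallel between them.
R_inner = 0.018/(0.176×2.21) = 0.04628 K/W
R_stud  = 0.14/(0.141×0.21×2.21) = 2.139 K/W
R_cav   = 0.14/(0.0211×0.79×2.21) = 3.8 K/W
1/R_core = 1/R_stud + 1/R_cav → R_core = 1.369 K/W
R_outer = 0.015/(0.145×2.21) = 0.04681 K/W
R_total = 1.462 K/W
Q = ΔT/R_total = 37/1.462

Q ≈ 25.3 W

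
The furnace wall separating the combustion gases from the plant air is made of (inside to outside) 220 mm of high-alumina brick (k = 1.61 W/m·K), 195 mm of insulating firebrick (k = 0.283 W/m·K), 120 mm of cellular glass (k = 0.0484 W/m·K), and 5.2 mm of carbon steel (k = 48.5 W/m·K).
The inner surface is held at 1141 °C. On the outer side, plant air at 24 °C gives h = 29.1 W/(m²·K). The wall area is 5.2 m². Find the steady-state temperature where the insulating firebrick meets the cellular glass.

Series thermal resistances:
R_high-alumina brick = L/(kA) = 0.22/(1.61×5.2) = 0.02628 K/W
R_insulating firebrick = L/(kA) = 0.195/(0.283×5.2) = 0.1325 K/W
R_cellular glass = L/(kA) = 0.12/(0.0484×5.2) = 0.4768 K/W
R_carbon steel = L/(kA) = 0.0052/(48.5×5.2) = 2.062×10^-5 K/W
R_outer film = 1/(h_o·A) = 1/(29.1×5.2) = 0.006609 K/W
R_total = 0.6422 K/W;  Q = ΔT/R_total = 1117/0.6422 = 1739 W
T_interface = T_inner − Q·ΣR(inner→interface) = 1141 − 1740×0.1588

T ≈ 865 °C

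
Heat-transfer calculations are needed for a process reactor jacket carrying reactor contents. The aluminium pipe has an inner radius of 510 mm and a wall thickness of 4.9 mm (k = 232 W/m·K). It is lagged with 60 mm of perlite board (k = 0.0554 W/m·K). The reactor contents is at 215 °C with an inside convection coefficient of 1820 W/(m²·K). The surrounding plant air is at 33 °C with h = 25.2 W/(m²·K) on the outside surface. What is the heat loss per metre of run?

Per-layer cylindrical resistances, series-summed:
R_inner film = 1/(h_i·2πr₁L) = 1/(1820×2π×0.51×1) = 1.715×10^-4 K/W
R_aluminium pipe wall = ln(514.9/510)/(2π×232×1) = 6.56×10^-6 K/W
R_perlite board = ln(574.9/514.9)/(2π×0.0554×1) = 0.3167 K/W
R_outer film = 1/(h_o·2πr_oL) = 1/(25.2×2π×0.5749×1) = 0.01099 K/W
R_total = 0.3278 K/W
Q = ΔT/R_total = 182/0.3278

q′ ≈ 555 W/m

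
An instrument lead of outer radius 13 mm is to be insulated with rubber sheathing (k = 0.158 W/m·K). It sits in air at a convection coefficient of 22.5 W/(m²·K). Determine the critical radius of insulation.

For a cylinder r_cr = k/h = 0.158/22.5
r_cr = 7.02 mm; since the bare radius (13 mm) is above r_cr, any added insulation will reduce heat loss.

r_cr ≈ 7.02 mm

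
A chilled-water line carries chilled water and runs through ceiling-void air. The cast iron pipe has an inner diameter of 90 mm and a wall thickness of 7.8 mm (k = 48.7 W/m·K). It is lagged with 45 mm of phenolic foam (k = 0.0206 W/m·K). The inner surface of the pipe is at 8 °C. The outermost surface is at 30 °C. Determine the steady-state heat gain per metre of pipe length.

q′ ≈ 4.62 W/m

Cylindrical conduction, so R = ln(r₂/r₁)/(2πkL) per layer, in series:
R_cast iron pipe wall = ln(52.8/45)/(2π×48.7×1) = 5.224×10^-4 K/W
R_phenolic foam = ln(97.8/52.8)/(2π×0.0206×1) = 4.762 K/W
R_total = 4.763 K/W
Q = ΔT/R_total = 22/4.763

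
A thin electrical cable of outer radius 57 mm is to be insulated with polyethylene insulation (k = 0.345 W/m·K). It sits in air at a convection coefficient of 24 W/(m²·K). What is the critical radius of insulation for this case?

For a cylinder r_cr = k/h = 0.345/24
r_cr = 14.4 mm; since the bare radius (57 mm) is above r_cr, any added insulation will reduce heat loss.

r_cr ≈ 14.4 mm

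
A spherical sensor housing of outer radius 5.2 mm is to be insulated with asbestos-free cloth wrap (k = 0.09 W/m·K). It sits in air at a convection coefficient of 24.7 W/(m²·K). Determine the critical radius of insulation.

For a sphere r_cr = 2k/h = 2×0.09/24.7
r_cr = 7.29 mm; since the bare radius (5.2 mm) is below r_cr, adding a thin layer of insulation will *increase* heat loss.

r_cr ≈ 7.29 mm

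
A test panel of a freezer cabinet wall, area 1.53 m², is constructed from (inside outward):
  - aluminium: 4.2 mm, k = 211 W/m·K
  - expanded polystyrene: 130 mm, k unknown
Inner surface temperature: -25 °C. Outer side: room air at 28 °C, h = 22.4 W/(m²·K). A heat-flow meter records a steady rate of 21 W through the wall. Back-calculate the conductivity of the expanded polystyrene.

Treating each layer as a thermal resistance in series:
R_aluminium = L/(kA) = 0.0042/(211×1.53) = 1.301×10^-5 K/W
R_outer film = 1/(h_o·A) = 1/(22.4×1.53) = 0.02918 K/W
Sum of known resistances R_other = 0.02919 K/W
Total R = ΔT/Q = 53/21 = 2.524 K/W
R_expanded polystyrene = R_total − R_other = 2.495 K/W
k = L/(R·A) = 0.13/(2.495×1.53)

k ≈ 0.0341 W/(m·K)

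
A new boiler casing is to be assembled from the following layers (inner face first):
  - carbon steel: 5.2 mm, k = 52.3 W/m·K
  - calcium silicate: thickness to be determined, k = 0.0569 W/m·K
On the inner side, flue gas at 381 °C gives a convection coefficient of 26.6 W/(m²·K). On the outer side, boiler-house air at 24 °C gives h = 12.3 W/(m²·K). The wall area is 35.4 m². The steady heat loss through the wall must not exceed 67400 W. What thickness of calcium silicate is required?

L ≈ 3.9 mm

Model the wall as resistances in series:
R_inner film = 1/(h_i·A) = 1/(26.6×35.4) = 0.001062 K/W
R_carbon steel = L/(kA) = 0.0052/(52.3×35.4) = 2.809×10^-6 K/W
R_outer film = 1/(h_o·A) = 1/(12.3×35.4) = 0.002297 K/W
Sum of the known resistances R_other = 0.003361 K/W
Required total resistance R_tot = ΔT/Q_allow = 357/67400 = 0.005297 K/W
R_calcium silicate = R_tot − R_other = 0.001935 K/W
L = R·k·A = 0.001935×0.0569×35.4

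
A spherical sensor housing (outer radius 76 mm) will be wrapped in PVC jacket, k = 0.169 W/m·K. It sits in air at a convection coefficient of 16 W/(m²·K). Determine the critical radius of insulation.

r_cr ≈ 21.1 mm

For a sphere r_cr = 2k/h = 2×0.169/16
r_cr = 21.1 mm; since the bare radius (76 mm) is above r_cr, any added insulation will reduce heat loss.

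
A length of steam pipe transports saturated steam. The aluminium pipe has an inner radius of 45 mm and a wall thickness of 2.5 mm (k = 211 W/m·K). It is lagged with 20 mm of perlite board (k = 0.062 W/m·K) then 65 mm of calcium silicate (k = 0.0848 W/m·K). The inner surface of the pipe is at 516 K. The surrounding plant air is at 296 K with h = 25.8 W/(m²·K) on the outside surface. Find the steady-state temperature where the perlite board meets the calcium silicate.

T ≈ 426 K

For a radial system each layer contributes R = ln(r_out/r_in)/(2πkL); films add R = 1/(hA).
R_aluminium pipe wall = ln(47.5/45)/(2π×211×1) = 4.078×10^-5 K/W
R_perlite board = ln(67.5/47.5)/(2π×0.062×1) = 0.902 K/W
R_calcium silicate = ln(132.5/67.5)/(2π×0.0848×1) = 1.266 K/W
R_outer film = 1/(h_o·2πr_oL) = 1/(25.8×2π×0.1325×1) = 0.04656 K/W
R_total = 2.214 K/W
Q = ΔT/R_total = 220/2.214
Q = 99.3 W/m
T_interface = T_inner − Q·ΣR(inner→interface) = 516 − 99.3×0.9021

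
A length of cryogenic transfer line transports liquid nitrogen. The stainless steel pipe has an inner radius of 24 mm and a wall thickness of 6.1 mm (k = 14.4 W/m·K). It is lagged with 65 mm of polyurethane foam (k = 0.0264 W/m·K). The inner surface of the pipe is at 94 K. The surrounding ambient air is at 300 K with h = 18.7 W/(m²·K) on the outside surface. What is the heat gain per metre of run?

For a radial system each layer contributes R = ln(r_out/r_in)/(2πkL); films add R = 1/(hA).
R_stainless steel pipe wall = ln(30.1/24)/(2π×14.4×1) = 0.002503 K/W
R_polyurethane foam = ln(95.1/30.1)/(2π×0.0264×1) = 6.935 K/W
R_outer film = 1/(h_o·2πr_oL) = 1/(18.7×2π×0.0951×1) = 0.08949 K/W
R_total = 7.027 K/W
Q = ΔT/R_total = 206/7.027

q′ ≈ 29.3 W/m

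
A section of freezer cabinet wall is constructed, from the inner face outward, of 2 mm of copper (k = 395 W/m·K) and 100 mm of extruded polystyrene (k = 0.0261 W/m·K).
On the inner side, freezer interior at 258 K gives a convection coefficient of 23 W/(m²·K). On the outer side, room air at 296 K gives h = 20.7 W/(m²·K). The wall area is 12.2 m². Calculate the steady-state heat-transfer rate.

Treating each layer as a thermal resistance in series:
R_inner film = 1/(h_i·A) = 1/(23×12.2) = 0.003564 K/W
R_copper = L/(kA) = 0.002/(395×12.2) = 4.15×10^-7 K/W
R_extruded polystyrene = L/(kA) = 0.1/(0.0261×12.2) = 0.3141 K/W
R_outer film = 1/(h_o·A) = 1/(20.7×12.2) = 0.00396 K/W
R_total = 0.3216 K/W
Q = ΔT / R_total = 38 / 0.3216

Q ≈ 118 W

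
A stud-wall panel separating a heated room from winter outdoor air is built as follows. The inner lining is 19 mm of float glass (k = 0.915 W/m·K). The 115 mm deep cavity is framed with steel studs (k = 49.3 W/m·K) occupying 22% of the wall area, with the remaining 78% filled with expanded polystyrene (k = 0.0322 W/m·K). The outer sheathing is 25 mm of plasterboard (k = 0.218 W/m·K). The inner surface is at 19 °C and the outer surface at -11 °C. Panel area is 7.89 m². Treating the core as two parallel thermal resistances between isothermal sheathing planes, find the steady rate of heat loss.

Q ≈ 1620 W

Sheathing layers in series; stud and cavity paths in parallel between them.
R_inner = 0.019/(0.915×7.89) = 0.002632 K/W
R_stud  = 0.115/(49.3×0.22×7.89) = 0.001344 K/W
R_cav   = 0.115/(0.0322×0.78×7.89) = 0.5803 K/W
1/R_core = 1/R_stud + 1/R_cav → R_core = 0.001341 K/W
R_outer = 0.025/(0.218×7.89) = 0.01453 K/W
R_total = 0.01851 K/W
Q = ΔT/R_total = 30/0.01851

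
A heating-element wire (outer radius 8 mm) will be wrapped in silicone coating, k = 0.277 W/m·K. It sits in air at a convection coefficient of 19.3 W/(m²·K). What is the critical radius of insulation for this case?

For a cylinder r_cr = k/h = 0.277/19.3
r_cr = 14.4 mm; since the bare radius (8 mm) is below r_cr, adding a thin layer of insulation will *increase* heat loss.

r_cr ≈ 14.4 mm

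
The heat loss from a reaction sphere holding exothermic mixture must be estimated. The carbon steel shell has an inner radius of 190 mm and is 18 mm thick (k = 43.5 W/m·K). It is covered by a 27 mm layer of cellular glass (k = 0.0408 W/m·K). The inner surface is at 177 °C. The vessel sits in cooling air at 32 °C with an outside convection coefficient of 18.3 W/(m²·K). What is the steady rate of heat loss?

Q ≈ 125 W

Spherical conduction: R = (1/r_in − 1/r_out)/(4πk) per layer; series-sum.
R_carbon steel shell = (1/0.19 − 1/0.208)/(4π×43.5) = 8.332×10^-4 K/W
R_cellular glass = (1/0.208 − 1/0.235)/(4π×0.0408) = 1.077 K/W
R_outer film = 1/(h·4πr_o²) = 1/(18.3×4π×0.235²) = 0.07874 K/W
R_total = 1.157 K/W
Q = ΔT/R_total = 145/1.157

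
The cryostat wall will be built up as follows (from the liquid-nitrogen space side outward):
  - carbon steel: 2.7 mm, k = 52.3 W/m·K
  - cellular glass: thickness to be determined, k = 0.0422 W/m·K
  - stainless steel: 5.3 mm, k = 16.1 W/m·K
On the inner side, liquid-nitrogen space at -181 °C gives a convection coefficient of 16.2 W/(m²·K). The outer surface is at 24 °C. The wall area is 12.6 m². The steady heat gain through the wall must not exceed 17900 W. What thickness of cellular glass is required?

Treating each layer as a thermal resistance in series:
R_inner film = 1/(h_i·A) = 1/(16.2×12.6) = 0.004899 K/W
R_carbon steel = L/(kA) = 0.0027/(52.3×12.6) = 4.097×10^-6 K/W
R_stainless steel = L/(kA) = 0.0053/(16.1×12.6) = 2.613×10^-5 K/W
Sum of the known resistances R_other = 0.004929 K/W
Required total resistance R_tot = ΔT/Q_allow = 205/17900 = 0.01145 K/W
R_cellular glass = R_tot − R_other = 0.006523 K/W
L = R·k·A = 0.006523×0.0422×12.6

L ≈ 3.47 mm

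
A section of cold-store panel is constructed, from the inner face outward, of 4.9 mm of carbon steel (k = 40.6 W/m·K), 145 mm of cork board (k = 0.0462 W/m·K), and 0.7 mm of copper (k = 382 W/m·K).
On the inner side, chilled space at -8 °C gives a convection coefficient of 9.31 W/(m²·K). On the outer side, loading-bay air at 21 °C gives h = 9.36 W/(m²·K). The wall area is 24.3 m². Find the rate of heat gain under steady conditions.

Series thermal resistances:
R_inner film = 1/(h_i·A) = 1/(9.31×24.3) = 0.00442 K/W
R_carbon steel = L/(kA) = 0.0049/(40.6×24.3) = 4.967×10^-6 K/W
R_cork board = L/(kA) = 0.145/(0.0462×24.3) = 0.1292 K/W
R_copper = L/(kA) = 0.0007/(382×24.3) = 7.541×10^-8 K/W
R_outer film = 1/(h_o·A) = 1/(9.36×24.3) = 0.004397 K/W
R_total = 0.138 K/W
Q = ΔT / R_total = 29 / 0.138

Q ≈ 210 W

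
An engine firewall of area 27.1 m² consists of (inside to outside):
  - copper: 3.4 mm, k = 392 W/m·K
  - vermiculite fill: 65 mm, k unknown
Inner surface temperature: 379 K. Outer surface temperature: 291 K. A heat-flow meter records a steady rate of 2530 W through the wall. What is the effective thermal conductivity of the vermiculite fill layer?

Thermal resistances in series:
R_copper = L/(kA) = 0.0034/(392×27.1) = 3.201×10^-7 K/W
Sum of known resistances R_other = 3.201×10^-7 K/W
Total R = ΔT/Q = 88/2530 = 0.03478 K/W
R_vermiculite fill = R_total − R_other = 0.03478 K/W
k = L/(R·A) = 0.065/(0.03478×27.1)

k ≈ 0.069 W/(m·K)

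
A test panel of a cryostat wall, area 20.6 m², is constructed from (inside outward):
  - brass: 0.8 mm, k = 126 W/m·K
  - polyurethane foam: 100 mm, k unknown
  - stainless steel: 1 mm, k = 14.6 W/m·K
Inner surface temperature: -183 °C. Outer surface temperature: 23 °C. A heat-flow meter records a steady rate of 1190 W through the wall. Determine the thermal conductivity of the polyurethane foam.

k ≈ 0.028 W/(m·K)

Using the resistance-network approach (series):
R_brass = L/(kA) = 0.0008/(126×20.6) = 3.082×10^-7 K/W
R_stainless steel = L/(kA) = 0.001/(14.6×20.6) = 3.325×10^-6 K/W
Sum of known resistances R_other = 3.633×10^-6 K/W
Total R = ΔT/Q = 206/1190 = 0.1731 K/W
R_polyurethane foam = R_total − R_other = 0.1731 K/W
k = L/(R·A) = 0.1/(0.1731×20.6)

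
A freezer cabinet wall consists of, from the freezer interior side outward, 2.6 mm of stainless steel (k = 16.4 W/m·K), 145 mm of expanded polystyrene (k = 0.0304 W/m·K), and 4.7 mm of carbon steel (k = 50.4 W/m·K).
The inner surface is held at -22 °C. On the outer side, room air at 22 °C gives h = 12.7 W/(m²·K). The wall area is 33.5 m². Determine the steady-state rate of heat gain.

Q ≈ 304 W

Using the resistance-network approach (series):
R_stainless steel = L/(kA) = 0.0026/(16.4×33.5) = 4.732×10^-6 K/W
R_expanded polystyrene = L/(kA) = 0.145/(0.0304×33.5) = 0.1424 K/W
R_carbon steel = L/(kA) = 0.0047/(50.4×33.5) = 2.784×10^-6 K/W
R_outer film = 1/(h_o·A) = 1/(12.7×33.5) = 0.00235 K/W
R_total = 0.1447 K/W
Q = ΔT / R_total = 44 / 0.1447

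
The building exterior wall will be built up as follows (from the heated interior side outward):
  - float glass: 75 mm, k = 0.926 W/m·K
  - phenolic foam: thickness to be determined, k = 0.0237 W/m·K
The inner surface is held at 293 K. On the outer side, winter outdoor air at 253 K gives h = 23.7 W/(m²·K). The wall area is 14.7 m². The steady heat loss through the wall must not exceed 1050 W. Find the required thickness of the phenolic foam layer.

Model the wall as resistances in series:
R_float glass = L/(kA) = 0.075/(0.926×14.7) = 0.00551 K/W
R_outer film = 1/(h_o·A) = 1/(23.7×14.7) = 0.00287 K/W
Sum of the known resistances R_other = 0.00838 K/W
Required total resistance R_tot = ΔT/Q_allow = 40/1050 = 0.0381 K/W
R_phenolic foam = R_tot − R_other = 0.02972 K/W
L = R·k·A = 0.02972×0.0237×14.7

L ≈ 10.4 mm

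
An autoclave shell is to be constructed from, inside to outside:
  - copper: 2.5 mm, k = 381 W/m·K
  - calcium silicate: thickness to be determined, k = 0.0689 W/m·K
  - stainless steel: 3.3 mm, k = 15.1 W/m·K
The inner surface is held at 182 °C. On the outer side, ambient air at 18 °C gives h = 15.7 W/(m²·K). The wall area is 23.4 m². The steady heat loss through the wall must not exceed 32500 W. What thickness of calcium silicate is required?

L ≈ 3.73 mm

Model the wall as resistances in series:
R_copper = L/(kA) = 0.0025/(381×23.4) = 2.804×10^-7 K/W
R_stainless steel = L/(kA) = 0.0033/(15.1×23.4) = 9.339×10^-6 K/W
R_outer film = 1/(h_o·A) = 1/(15.7×23.4) = 0.002722 K/W
Sum of the known resistances R_other = 0.002732 K/W
Required total resistance R_tot = ΔT/Q_allow = 164/32500 = 0.005046 K/W
R_calcium silicate = R_tot − R_other = 0.002315 K/W
L = R·k·A = 0.002315×0.0689×23.4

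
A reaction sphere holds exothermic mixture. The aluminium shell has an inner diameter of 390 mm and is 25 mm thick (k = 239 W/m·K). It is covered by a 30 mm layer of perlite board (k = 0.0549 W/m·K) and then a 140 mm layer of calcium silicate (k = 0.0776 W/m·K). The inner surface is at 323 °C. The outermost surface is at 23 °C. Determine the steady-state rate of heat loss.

Spherical conduction: R = (1/r_in − 1/r_out)/(4πk) per layer; series-sum.
R_aluminium shell = (1/0.195 − 1/0.22)/(4π×239) = 1.94×10^-4 K/W
R_perlite board = (1/0.22 − 1/0.25)/(4π×0.0549) = 0.7906 K/W
R_calcium silicate = (1/0.25 − 1/0.39)/(4π×0.0776) = 1.472 K/W
R_total = 2.263 K/W
Q = ΔT/R_total = 300/2.263

Q ≈ 133 W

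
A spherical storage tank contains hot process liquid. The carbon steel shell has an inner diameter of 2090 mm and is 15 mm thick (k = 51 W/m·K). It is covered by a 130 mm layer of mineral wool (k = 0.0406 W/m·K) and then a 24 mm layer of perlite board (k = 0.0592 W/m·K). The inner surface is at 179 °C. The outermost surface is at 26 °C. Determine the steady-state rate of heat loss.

Q ≈ 682 W

Each spherical layer contributes R = (1/r_i − 1/r_o)/(4πk):
R_carbon steel shell = (1/1.045 − 1/1.06)/(4π×51) = 2.113×10^-5 K/W
R_mineral wool = (1/1.06 − 1/1.19)/(4π×0.0406) = 0.202 K/W
R_perlite board = (1/1.19 − 1/1.214)/(4π×0.0592) = 0.02233 K/W
R_total = 0.2244 K/W
Q = ΔT/R_total = 153/0.2244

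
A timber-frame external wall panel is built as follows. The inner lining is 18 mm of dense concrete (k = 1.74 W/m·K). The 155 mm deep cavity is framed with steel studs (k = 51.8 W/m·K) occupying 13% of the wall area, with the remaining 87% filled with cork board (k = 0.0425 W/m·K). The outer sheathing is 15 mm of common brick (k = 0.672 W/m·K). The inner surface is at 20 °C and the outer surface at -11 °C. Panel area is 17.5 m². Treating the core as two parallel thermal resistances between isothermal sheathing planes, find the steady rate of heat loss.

Sheathing layers in series; stud and cavity paths in parallel between them.
R_inner = 0.018/(1.74×17.5) = 5.911×10^-4 K/W
R_stud  = 0.155/(51.8×0.13×17.5) = 0.001315 K/W
R_cav   = 0.155/(0.0425×0.87×17.5) = 0.2395 K/W
1/R_core = 1/R_stud + 1/R_cav → R_core = 0.001308 K/W
R_outer = 0.015/(0.672×17.5) = 0.001276 K/W
R_total = 0.003175 K/W
Q = ΔT/R_total = 31/0.003175

Q ≈ 9760 W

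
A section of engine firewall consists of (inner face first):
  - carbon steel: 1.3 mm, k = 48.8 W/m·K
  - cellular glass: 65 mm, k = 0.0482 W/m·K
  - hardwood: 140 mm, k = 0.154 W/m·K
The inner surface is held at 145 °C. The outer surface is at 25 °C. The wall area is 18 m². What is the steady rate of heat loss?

Q ≈ 957 W

Series thermal resistances:
R_carbon steel = L/(kA) = 0.0013/(48.8×18) = 1.48×10^-6 K/W
R_cellular glass = L/(kA) = 0.065/(0.0482×18) = 0.07492 K/W
R_hardwood = L/(kA) = 0.14/(0.154×18) = 0.05051 K/W
R_total = 0.1254 K/W
Q = ΔT / R_total = 120 / 0.1254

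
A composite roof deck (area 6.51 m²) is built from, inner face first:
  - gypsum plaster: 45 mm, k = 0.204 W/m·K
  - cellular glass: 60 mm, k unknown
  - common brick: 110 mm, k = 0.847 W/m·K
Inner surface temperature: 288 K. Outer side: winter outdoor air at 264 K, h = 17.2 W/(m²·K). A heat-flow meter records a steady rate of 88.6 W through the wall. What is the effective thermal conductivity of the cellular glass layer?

k ≈ 0.0443 W/(m·K)

Using the resistance-network approach (series):
R_gypsum plaster = L/(kA) = 0.045/(0.204×6.51) = 0.03388 K/W
R_common brick = L/(kA) = 0.11/(0.847×6.51) = 0.01995 K/W
R_outer film = 1/(h_o·A) = 1/(17.2×6.51) = 0.008931 K/W
Sum of known resistances R_other = 0.06276 K/W
Total R = ΔT/Q = 24/88.6 = 0.2709 K/W
R_cellular glass = R_total − R_other = 0.2081 K/W
k = L/(R·A) = 0.06/(0.2081×6.51)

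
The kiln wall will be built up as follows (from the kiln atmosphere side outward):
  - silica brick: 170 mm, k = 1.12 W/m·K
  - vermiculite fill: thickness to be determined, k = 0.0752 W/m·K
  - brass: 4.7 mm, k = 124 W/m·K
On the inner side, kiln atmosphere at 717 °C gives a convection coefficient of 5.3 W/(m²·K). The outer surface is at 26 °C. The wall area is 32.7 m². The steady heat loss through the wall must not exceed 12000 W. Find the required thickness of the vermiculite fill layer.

Treating each layer as a thermal resistance in series:
R_inner film = 1/(h_i·A) = 1/(5.3×32.7) = 0.00577 K/W
R_silica brick = L/(kA) = 0.17/(1.12×32.7) = 0.004642 K/W
R_brass = L/(kA) = 0.0047/(124×32.7) = 1.159×10^-6 K/W
Sum of the known resistances R_other = 0.01041 K/W
Required total resistance R_tot = ΔT/Q_allow = 691/12000 = 0.05758 K/W
R_vermiculite fill = R_tot − R_other = 0.04717 K/W
L = R·k·A = 0.04717×0.0752×32.7

L ≈ 116 mm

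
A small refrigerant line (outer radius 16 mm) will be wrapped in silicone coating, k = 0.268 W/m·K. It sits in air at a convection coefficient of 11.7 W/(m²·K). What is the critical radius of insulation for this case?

r_cr ≈ 22.9 mm

For a cylinder r_cr = k/h = 0.268/11.7
r_cr = 22.9 mm; since the bare radius (16 mm) is below r_cr, adding a thin layer of insulation will *increase* heat loss.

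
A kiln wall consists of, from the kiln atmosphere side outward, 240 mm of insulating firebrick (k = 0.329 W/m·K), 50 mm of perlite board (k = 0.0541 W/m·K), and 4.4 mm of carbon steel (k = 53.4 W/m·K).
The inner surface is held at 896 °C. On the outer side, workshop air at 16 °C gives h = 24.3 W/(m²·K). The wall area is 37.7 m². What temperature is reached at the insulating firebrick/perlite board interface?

Series thermal resistances:
R_insulating firebrick = L/(kA) = 0.24/(0.329×37.7) = 0.01935 K/W
R_perlite board = L/(kA) = 0.05/(0.0541×37.7) = 0.02451 K/W
R_carbon steel = L/(kA) = 0.0044/(53.4×37.7) = 2.186×10^-6 K/W
R_outer film = 1/(h_o·A) = 1/(24.3×37.7) = 0.001092 K/W
R_total = 0.04496 K/W;  Q = ΔT/R_total = 880/0.04496 = 19570 W
T_interface = T_inner − Q·ΣR(inner→interface) = 896 − 19600×0.01935

T ≈ 517 °C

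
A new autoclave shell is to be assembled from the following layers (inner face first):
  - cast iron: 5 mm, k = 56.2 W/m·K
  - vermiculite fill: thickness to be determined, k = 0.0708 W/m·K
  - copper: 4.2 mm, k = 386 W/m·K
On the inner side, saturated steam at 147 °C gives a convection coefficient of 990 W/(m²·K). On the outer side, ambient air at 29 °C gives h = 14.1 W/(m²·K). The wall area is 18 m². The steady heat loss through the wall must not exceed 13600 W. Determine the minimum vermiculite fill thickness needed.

L ≈ 5.96 mm

Treating each layer as a thermal resistance in series:
R_inner film = 1/(h_i·A) = 1/(990×18) = 5.612×10^-5 K/W
R_cast iron = L/(kA) = 0.005/(56.2×18) = 4.943×10^-6 K/W
R_copper = L/(kA) = 0.0042/(386×18) = 6.045×10^-7 K/W
R_outer film = 1/(h_o·A) = 1/(14.1×18) = 0.00394 K/W
Sum of the known resistances R_other = 0.004002 K/W
Required total resistance R_tot = ΔT/Q_allow = 118/13600 = 0.008676 K/W
R_vermiculite fill = R_tot − R_other = 0.004675 K/W
L = R·k·A = 0.004675×0.0708×18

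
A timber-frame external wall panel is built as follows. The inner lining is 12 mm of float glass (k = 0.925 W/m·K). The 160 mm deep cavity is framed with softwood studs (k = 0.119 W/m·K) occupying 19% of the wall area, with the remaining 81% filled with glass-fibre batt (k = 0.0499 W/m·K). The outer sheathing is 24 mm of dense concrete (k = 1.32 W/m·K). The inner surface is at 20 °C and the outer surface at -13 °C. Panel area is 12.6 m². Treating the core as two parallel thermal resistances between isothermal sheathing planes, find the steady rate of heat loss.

Q ≈ 162 W

Sheathing layers in series; stud and cavity paths in parallel between them.
R_inner = 0.012/(0.925×12.6) = 0.00103 K/W
R_stud  = 0.16/(0.119×0.19×12.6) = 0.5616 K/W
R_cav   = 0.16/(0.0499×0.81×12.6) = 0.3142 K/W
1/R_core = 1/R_stud + 1/R_cav → R_core = 0.2015 K/W
R_outer = 0.024/(1.32×12.6) = 0.001443 K/W
R_total = 0.2039 K/W
Q = ΔT/R_total = 33/0.2039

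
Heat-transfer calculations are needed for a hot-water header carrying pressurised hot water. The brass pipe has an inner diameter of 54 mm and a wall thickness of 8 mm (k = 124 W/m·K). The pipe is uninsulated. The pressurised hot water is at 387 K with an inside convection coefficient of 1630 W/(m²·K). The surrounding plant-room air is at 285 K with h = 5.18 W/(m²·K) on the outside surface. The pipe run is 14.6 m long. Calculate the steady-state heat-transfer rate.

Treating each annulus and film as a series resistance:
R_inner film = 1/(h_i·2πr₁L) = 1/(1630×2π×0.027×14.6) = 2.477×10^-4 K/W
R_brass pipe wall = ln(35/27)/(2π×124×14.6) = 2.281×10^-5 K/W
R_outer film = 1/(h_o·2πr_oL) = 1/(5.18×2π×0.035×14.6) = 0.06013 K/W
R_total = 0.0604 K/W
Q = ΔT/R_total = 102/0.0604

Q ≈ 1690 W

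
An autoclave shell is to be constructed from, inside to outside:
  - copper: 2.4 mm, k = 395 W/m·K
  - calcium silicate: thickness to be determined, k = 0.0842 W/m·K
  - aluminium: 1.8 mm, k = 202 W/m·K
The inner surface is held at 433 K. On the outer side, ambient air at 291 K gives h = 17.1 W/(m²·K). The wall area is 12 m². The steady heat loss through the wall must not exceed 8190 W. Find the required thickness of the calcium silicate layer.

Thermal resistances in series:
R_copper = L/(kA) = 0.0024/(395×12) = 5.063×10^-7 K/W
R_aluminium = L/(kA) = 0.0018/(202×12) = 7.426×10^-7 K/W
R_outer film = 1/(h_o·A) = 1/(17.1×12) = 0.004873 K/W
Sum of the known resistances R_other = 0.004875 K/W
Required total resistance R_tot = ΔT/Q_allow = 142/8190 = 0.01734 K/W
R_calcium silicate = R_tot − R_other = 0.01246 K/W
L = R·k·A = 0.01246×0.0842×12

L ≈ 12.6 mm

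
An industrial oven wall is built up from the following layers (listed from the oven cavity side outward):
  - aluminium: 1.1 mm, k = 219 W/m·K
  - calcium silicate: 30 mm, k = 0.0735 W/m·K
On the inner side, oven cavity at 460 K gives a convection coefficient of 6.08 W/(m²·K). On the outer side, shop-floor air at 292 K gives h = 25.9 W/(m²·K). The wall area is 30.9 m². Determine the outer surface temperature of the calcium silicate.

T ≈ 303 K

Thermal resistances in series:
R_inner film = 1/(h_i·A) = 1/(6.08×30.9) = 0.005323 K/W
R_aluminium = L/(kA) = 0.0011/(219×30.9) = 1.626×10^-7 K/W
R_calcium silicate = L/(kA) = 0.03/(0.0735×30.9) = 0.01321 K/W
R_outer film = 1/(h_o·A) = 1/(25.9×30.9) = 0.00125 K/W
R_total = 0.01978 K/W;  Q = ΔT/R_total = 168/0.01978 = 8493 W
T_interface = T_inner − Q·ΣR(inner→interface) = 460 − 8490×0.01853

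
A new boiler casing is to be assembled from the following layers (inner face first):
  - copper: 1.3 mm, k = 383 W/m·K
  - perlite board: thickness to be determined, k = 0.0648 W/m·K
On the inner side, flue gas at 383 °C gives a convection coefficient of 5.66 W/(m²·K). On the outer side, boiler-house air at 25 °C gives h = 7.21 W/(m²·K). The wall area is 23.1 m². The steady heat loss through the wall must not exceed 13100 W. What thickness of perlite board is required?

Series thermal resistances:
R_inner film = 1/(h_i·A) = 1/(5.66×23.1) = 0.007648 K/W
R_copper = L/(kA) = 0.0013/(383×23.1) = 1.469×10^-7 K/W
R_outer film = 1/(h_o·A) = 1/(7.21×23.1) = 0.006004 K/W
Sum of the known resistances R_other = 0.01365 K/W
Required total resistance R_tot = ΔT/Q_allow = 358/13100 = 0.02733 K/W
R_perlite board = R_tot − R_other = 0.01368 K/W
L = R·k·A = 0.01368×0.0648×23.1

L ≈ 20.5 mm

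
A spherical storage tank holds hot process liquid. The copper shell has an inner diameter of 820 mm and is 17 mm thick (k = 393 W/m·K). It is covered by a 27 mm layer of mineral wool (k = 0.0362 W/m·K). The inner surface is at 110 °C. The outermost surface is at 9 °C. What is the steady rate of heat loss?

Radial (spherical) resistances in series:
R_copper shell = (1/0.41 − 1/0.427)/(4π×393) = 1.966×10^-5 K/W
R_mineral wool = (1/0.427 − 1/0.454)/(4π×0.0362) = 0.3062 K/W
R_total = 0.3062 K/W
Q = ΔT/R_total = 101/0.3062

Q ≈ 330 W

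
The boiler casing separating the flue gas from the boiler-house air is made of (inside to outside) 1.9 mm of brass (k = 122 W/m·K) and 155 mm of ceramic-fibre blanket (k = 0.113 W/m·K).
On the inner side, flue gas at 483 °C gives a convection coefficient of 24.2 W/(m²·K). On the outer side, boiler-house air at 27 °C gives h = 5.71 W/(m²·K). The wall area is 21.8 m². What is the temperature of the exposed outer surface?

Model the wall as resistances in series:
R_inner film = 1/(h_i·A) = 1/(24.2×21.8) = 0.001896 K/W
R_brass = L/(kA) = 0.0019/(122×21.8) = 7.144×10^-7 K/W
R_ceramic-fibre blanket = L/(kA) = 0.155/(0.113×21.8) = 0.06292 K/W
R_outer film = 1/(h_o·A) = 1/(5.71×21.8) = 0.008034 K/W
R_total = 0.07285 K/W;  Q = ΔT/R_total = 456/0.07285 = 6259 W
T_interface = T_inner − Q·ΣR(inner→interface) = 483 − 6260×0.06482

T ≈ 77.3 °C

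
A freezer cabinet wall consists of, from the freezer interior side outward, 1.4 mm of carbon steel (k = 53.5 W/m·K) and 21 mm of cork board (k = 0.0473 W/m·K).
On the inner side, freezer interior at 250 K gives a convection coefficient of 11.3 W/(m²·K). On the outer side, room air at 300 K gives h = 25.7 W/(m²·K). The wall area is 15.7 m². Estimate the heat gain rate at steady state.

Q ≈ 1370 W

Treating each layer as a thermal resistance in series:
R_inner film = 1/(h_i·A) = 1/(11.3×15.7) = 0.005637 K/W
R_carbon steel = L/(kA) = 0.0014/(53.5×15.7) = 1.667×10^-6 K/W
R_cork board = L/(kA) = 0.021/(0.0473×15.7) = 0.02828 K/W
R_outer film = 1/(h_o·A) = 1/(25.7×15.7) = 0.002478 K/W
R_total = 0.0364 K/W
Q = ΔT / R_total = 50 / 0.0364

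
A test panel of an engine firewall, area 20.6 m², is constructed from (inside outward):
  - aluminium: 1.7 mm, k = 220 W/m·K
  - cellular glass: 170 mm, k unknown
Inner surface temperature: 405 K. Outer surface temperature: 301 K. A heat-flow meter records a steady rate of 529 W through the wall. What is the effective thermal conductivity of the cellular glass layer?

Treating each layer as a thermal resistance in series:
R_aluminium = L/(kA) = 0.0017/(220×20.6) = 3.751×10^-7 K/W
Sum of known resistances R_other = 3.751×10^-7 K/W
Total R = ΔT/Q = 104/529 = 0.1966 K/W
R_cellular glass = R_total − R_other = 0.1966 K/W
k = L/(R·A) = 0.17/(0.1966×20.6)

k ≈ 0.042 W/(m·K)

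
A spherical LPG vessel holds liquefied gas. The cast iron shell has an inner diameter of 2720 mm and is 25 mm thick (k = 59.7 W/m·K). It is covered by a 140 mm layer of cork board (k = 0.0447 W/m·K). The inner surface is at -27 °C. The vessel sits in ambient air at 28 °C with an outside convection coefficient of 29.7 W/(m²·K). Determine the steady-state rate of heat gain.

Spherical conduction: R = (1/r_in − 1/r_out)/(4πk) per layer; series-sum.
R_cast iron shell = (1/1.36 − 1/1.385)/(4π×59.7) = 1.769×10^-5 K/W
R_cork board = (1/1.385 − 1/1.525)/(4π×0.0447) = 0.118 K/W
R_outer film = 1/(h·4πr_o²) = 1/(29.7×4π×1.525²) = 0.001152 K/W
R_total = 0.1192 K/W
Q = ΔT/R_total = 55/0.1192

Q ≈ 462 W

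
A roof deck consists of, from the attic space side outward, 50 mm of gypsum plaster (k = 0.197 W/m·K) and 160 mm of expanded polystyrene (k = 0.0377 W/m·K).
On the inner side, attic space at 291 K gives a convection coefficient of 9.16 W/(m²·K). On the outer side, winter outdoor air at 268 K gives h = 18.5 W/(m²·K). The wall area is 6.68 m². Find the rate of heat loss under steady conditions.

Using the resistance-network approach (series):
R_inner film = 1/(h_i·A) = 1/(9.16×6.68) = 0.01634 K/W
R_gypsum plaster = L/(kA) = 0.05/(0.197×6.68) = 0.038 K/W
R_expanded polystyrene = L/(kA) = 0.16/(0.0377×6.68) = 0.6353 K/W
R_outer film = 1/(h_o·A) = 1/(18.5×6.68) = 0.008092 K/W
R_total = 0.6978 K/W
Q = ΔT / R_total = 23 / 0.6978

Q ≈ 33 W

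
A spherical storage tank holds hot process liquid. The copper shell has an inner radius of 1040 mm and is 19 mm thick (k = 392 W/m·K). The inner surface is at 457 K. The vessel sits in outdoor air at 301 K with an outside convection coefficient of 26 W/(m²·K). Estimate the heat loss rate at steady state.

Each spherical layer contributes R = (1/r_i − 1/r_o)/(4πk):
R_copper shell = (1/1.04 − 1/1.059)/(4π×392) = 3.502×10^-6 K/W
R_outer film = 1/(h·4πr_o²) = 1/(26×4π×1.059²) = 0.002729 K/W
R_total = 0.002733 K/W
Q = ΔT/R_total = 156/0.002733

Q ≈ 57100 W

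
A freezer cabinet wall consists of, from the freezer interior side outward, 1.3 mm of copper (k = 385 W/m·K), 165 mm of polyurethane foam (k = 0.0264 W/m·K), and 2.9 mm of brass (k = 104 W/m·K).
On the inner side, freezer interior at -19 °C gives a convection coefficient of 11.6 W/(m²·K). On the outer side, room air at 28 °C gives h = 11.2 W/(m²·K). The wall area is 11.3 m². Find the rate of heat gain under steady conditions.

Thermal resistances in series:
R_inner film = 1/(h_i·A) = 1/(11.6×11.3) = 0.007629 K/W
R_copper = L/(kA) = 0.0013/(385×11.3) = 2.988×10^-7 K/W
R_polyurethane foam = L/(kA) = 0.165/(0.0264×11.3) = 0.5531 K/W
R_brass = L/(kA) = 0.0029/(104×11.3) = 2.468×10^-6 K/W
R_outer film = 1/(h_o·A) = 1/(11.2×11.3) = 0.007901 K/W
R_total = 0.5686 K/W
Q = ΔT / R_total = 47 / 0.5686

Q ≈ 82.7 W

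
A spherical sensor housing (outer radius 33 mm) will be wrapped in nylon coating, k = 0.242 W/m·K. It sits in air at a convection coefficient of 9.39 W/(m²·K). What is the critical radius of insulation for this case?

For a sphere r_cr = 2k/h = 2×0.242/9.39
r_cr = 51.5 mm; since the bare radius (33 mm) is below r_cr, adding a thin layer of insulation will *increase* heat loss.

r_cr ≈ 51.5 mm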